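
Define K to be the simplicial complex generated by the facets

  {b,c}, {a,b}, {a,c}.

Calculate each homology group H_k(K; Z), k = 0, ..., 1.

H_0 ≅ Z,  H_1 ≅ Z.

We work with the vertex ordering a < b < c. The simplices of K, each written with vertices in increasing order, are:

  0-simplices (3): a, b, c
  1-simplices (3): ab, ac, bc

so the chain groups are C_0 ≅ Z^3, C_1 ≅ Z^3.

∂_1: C_1 → C_0 is given by ∂[p,q] = [q] − [p]. For instance
  ∂ac = c − a.
As a 3×3 matrix over Z this has rank 2, with invariant factors (1,1).

From H_k ≅ ker(∂_k) / im(∂_{k+1}) we obtain:

  H_0: rank C_0 − rank ∂_1 = 3 − 2 = 1, and the invariant factors of ∂_1 are all 1, so H_0 = Z.
  H_1: rank ker ∂_1 − rank ∂_2 = (3 − 2) − 0 = 1, and there is no ∂_2, so H_1 = Z.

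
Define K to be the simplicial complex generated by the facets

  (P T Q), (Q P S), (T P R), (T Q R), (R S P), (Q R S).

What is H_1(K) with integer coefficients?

H_1 ≅ 0.

K has 5 vertices, 9 edges, 6 triangles.
rank ∂_1 = 4, rank ∂_2 = 5 ⇒ b_1 = 9 − 4 − 5 = 0; all invariant factors of ∂_2 are 1 so no torsion. So H_1 = 0.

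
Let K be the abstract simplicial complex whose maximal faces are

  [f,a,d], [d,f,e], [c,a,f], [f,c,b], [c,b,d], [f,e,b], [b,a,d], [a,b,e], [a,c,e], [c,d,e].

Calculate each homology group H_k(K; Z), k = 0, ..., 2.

H_0 = Z,  H_1 = Z/2Z,  H_2 = 0.

Fix the vertex order a < b < c < d < e < f and write every simplex with vertices in increasing order. Then dim K = 2 and the simplices of K are:

  0-simplices (6): a, b, c, d, e, f
  1-simplices (15): ab, ac, ad, ae, af, bc, bd, be, bf, cd, ce, cf, de, df, ef
  2-simplices (10): abd, abe, ace, acf, adf, bcd, bcf, bef, cde, def

Hence C_0 ≅ Z^6, C_1 ≅ Z^15, C_2 ≅ Z^10.

∂_1: C_1 → C_0 sends each edge [p,q] (with p < q) to q − p.
The 6×15 boundary matrix has rank 5 and Smith normal form diag(1,1,1,1,1).

Boundary ∂_2: C_2 → C_1 acts by ∂[p,q,r] = [q,r] − [p,r] + [p,q]. For instance
  ∂abd = bd − ad + ab,
  ∂bef = ef − bf + be.
The resulting 15×10 matrix has rank 10, and its Smith normal form has invariant factors (1,1,1,1,1,1,1,1,1,2).

Now H_k = ker ∂_k / im ∂_{k+1}, so:

  H_0: rank C_0 − rank ∂_1 = 6 − 5 = 1, and the invariant factors of ∂_1 are all 1, so H_0 = Z.
  H_1: rank ker ∂_1 − rank ∂_2 = (15 − 5) − 10 = 0, and ∂_2 has invariant factor 2 > 1, so H_1 = Z/2Z.
  H_2: rank ker ∂_2 − rank ∂_3 = (10 − 10) − 0 = 0, and there is no ∂_3, so H_2 = 0.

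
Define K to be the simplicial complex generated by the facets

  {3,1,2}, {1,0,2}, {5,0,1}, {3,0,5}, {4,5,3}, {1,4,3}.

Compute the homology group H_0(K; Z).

H_0 = Z.

Fix the vertex order 0 < 1 < 2 < 3 < 4 < 5 and write every simplex with vertices in increasing order. Then dim K = 2 and the simplices of K are:

  0-simplices (6): [0], [1], [2], [3], [4], [5]
  1-simplices (12): [0,1], [0,2], [0,3], [0,5], [1,2], [1,3], [1,4], [1,5], [2,3], [3,4], [3,5], [4,5]
  2-simplices (6): [0,1,2], [0,1,5], [0,3,5], [1,2,3], [1,3,4], [3,4,5]

giving chain groups C_0 ≅ Z^6, C_1 ≅ Z^12, C_2 ≅ Z^6.

∂_1: C_1 → C_0 maps an edge to its endpoints' difference, ∂[p,q] = q − p.
This gives a 6×12 integer matrix of rank 5; reducing to Smith normal form yields diagonal entries (1,1,1,1,1).

The boundary map ∂_2: C_2 → C_1 acts by ∂[p,q,r] = [q,r] − [p,r] + [p,q]. For instance
  ∂[0,1,5] = [1,5] − [0,5] + [0,1],
  ∂[0,1,2] = [1,2] − [0,2] + [0,1].
The 12×6 boundary matrix has rank 6 and Smith normal form diag(1,1,1,1,1,1).

Reading off H_k = ker ∂_k / im ∂_{k+1}:

  H_0: rank C_0 − rank ∂_1 = 6 − 5 = 1, and the invariant factors of ∂_1 are all 1, so H_0 ≅ Z.

(K is a triangulation of the cylinder S^1 x I.)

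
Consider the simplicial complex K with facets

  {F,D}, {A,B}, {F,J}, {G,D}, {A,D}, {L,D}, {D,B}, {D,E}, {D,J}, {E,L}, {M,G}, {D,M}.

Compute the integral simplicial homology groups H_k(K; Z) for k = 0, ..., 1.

H_0 = Z,  H_1 = Z^4.

Order the vertices as A < B < D < E < F < G < J < L < M. Listing each simplex with vertices in this order, K has dimension 1 with simplices:

  0-simplices (9): A, B, D, E, F, G, J, L, M
  1-simplices (12): AB, AD, BD, DE, DF, DG, DJ, DL, DM, EL, FJ, GM

so the chain groups are C_0 ≅ Z^9, C_1 ≅ Z^12.

The boundary map ∂_1: C_1 → C_0 is given by ∂[p,q] = [q] − [p]. For instance
  ∂DM = M − D.
The 9×12 boundary matrix has rank 8 and Smith normal form diag(1,1,1,1,1,1,1,1).

Now H_k = ker ∂_k / im ∂_{k+1}, so:

  H_0: rank C_0 − rank ∂_1 = 9 − 8 = 1, and the invariant factors of ∂_1 are all 1, so H_0 = Z.
  H_1: rank ker ∂_1 − rank ∂_2 = (12 − 8) − 0 = 4, and there is no ∂_2, so H_1 = Z^4.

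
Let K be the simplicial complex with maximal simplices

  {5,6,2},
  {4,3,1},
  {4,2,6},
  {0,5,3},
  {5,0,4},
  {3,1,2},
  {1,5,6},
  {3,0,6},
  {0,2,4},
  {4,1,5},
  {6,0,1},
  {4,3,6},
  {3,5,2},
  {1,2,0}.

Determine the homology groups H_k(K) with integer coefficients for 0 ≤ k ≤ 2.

H_0 = Z,  H_1 = Z^2,  H_2 = Z.

Take the total order 0 < 1 < 2 < 3 < 4 < 5 < 6 on the vertex set. Then K (dimension 2) consists of the simplices:

  0-simplices (7): [0], [1], [2], [3], [4], [5], [6]
  1-simplices (21): [0,1], [0,2], [0,3], [0,4], [0,5], [0,6], [1,2], [1,3], [1,4], [1,5], [1,6], [2,3], [2,4], [2,5], [2,6], [3,4], [3,5], [3,6], [4,5], [4,6], [5,6]
  2-simplices (14): [0,1,2], [0,1,6], [0,2,4], [0,3,5], [0,3,6], [0,4,5], [1,2,3], [1,3,4], [1,4,5], [1,5,6], [2,3,5], [2,4,6], [2,5,6], [3,4,6]

giving chain groups C_0 ≅ Z^7, C_1 ≅ Z^21, C_2 ≅ Z^14.

∂_1: C_1 → C_0 sends each edge [p,q] (with p < q) to q − p. For instance
  ∂[1,5] = [5] − [1].
This gives a 7×21 integer matrix of rank 6; reducing to Smith normal form yields diagonal entries (1,1,1,1,1,1).

∂_2: C_2 → C_1 sends each 2-simplex [p,q,r] to [q,r] − [p,r] + [p,q]. For instance
  ∂[0,1,2] = [1,2] − [0,2] + [0,1],
  ∂[0,1,6] = [1,6] − [0,6] + [0,1].
As a 21×14 matrix over Z this has rank 13, with invariant factors (1,1,1,1,1,1,1,1,1,1,1,1,1).

Computing H_k = (kernel of ∂_k) / (image of ∂_{k+1}):

  H_0: rank C_0 − rank ∂_1 = 7 − 6 = 1, and the invariant factors of ∂_1 are all 1, so H_0 = Z.
  H_1: rank ker ∂_1 − rank ∂_2 = (21 − 6) − 13 = 2, and the invariant factors of ∂_2 are all 1, so H_1 = Z^2.
  H_2: rank ker ∂_2 − rank ∂_3 = (14 − 13) − 0 = 1, and there is no ∂_3, so H_2 = Z.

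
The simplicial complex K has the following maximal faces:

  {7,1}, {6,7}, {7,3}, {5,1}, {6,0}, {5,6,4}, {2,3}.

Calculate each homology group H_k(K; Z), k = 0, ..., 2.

H_0 = Z,  H_1 = Z,  H_2 = 0.

Fix the vertex order 0 < 1 < 2 < 3 < 4 < 5 < 6 < 7 and write every simplex with vertices in increasing order. Then dim K = 2 and the simplices of K are:

  0-simplices (8): [0], [1], [2], [3], [4], [5], [6], [7]
  1-simplices (9): [0,6], [1,5], [1,7], [2,3], [3,7], [4,5], [4,6], [5,6], [6,7]
  2-simplices (1): [4,5,6]

so the chain groups are C_0 ≅ Z^8, C_1 ≅ Z^9, C_2 ≅ Z^1.

The boundary map ∂_1: C_1 → C_0 is given by ∂[p,q] = [q] − [p]. For instance
  ∂[0,6] = [6] − [0].
The 8×9 boundary matrix has rank 7 and Smith normal form diag(1,1,1,1,1,1,1).

The boundary map ∂_2: C_2 → C_1 sends each 2-simplex [p,q,r] to [q,r] − [p,r] + [p,q]. For instance
  ∂[4,5,6] = [5,6] − [4,6] + [4,5].
The resulting 9×1 matrix has rank 1, and its Smith normal form has invariant factors (1).

Reading off H_k = ker ∂_k / im ∂_{k+1}:

  H_0: rank C_0 − rank ∂_1 = 8 − 7 = 1, and the invariant factors of ∂_1 are all 1, so H_0 ≅ Z.
  H_1: rank ker ∂_1 − rank ∂_2 = (9 − 7) − 1 = 1, and the invariant factors of ∂_2 are all 1, so H_1 ≅ Z.
  H_2: rank ker ∂_2 − rank ∂_3 = (1 − 1) − 0 = 0, and there is no ∂_3, so H_2 ≅ 0.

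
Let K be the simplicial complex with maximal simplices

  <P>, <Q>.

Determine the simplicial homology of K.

Order the vertices as P < Q. Listing each simplex with vertices in this order, K has dimension 0 with simplices:

  0-simplices (2): P, Q

giving chain groups C_0 ≅ Z^2.

Computing H_k = (kernel of ∂_k) / (image of ∂_{k+1}):

  H_0: rank C_0 − rank ∂_1 = 2 − 0 = 2, and there is no ∂_1, so H_0 = Z^2.

H_0 ≅ Z^2.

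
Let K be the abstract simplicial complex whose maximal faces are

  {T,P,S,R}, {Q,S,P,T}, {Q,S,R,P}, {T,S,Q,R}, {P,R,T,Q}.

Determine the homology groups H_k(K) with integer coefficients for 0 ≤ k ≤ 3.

H_0 = Z,  H_1 = 0,  H_2 = 0,  H_3 = Z.

Fix the vertex order P < Q < R < S < T and write every simplex with vertices in increasing order. Then dim K = 3 and the simplices of K are:

  0-simplices (5): P, Q, R, S, T
  1-simplices (10): PQ, PR, PS, PT, QR, QS, QT, RS, RT, ST
  2-simplices (10): PQR, PQS, PQT, PRS, PRT, PST, QRS, QRT, QST, RST
  3-simplices (5): PQRS, PQRT, PQST, PRST, QRST

Hence C_0 ≅ Z^5, C_1 ≅ Z^10, C_2 ≅ Z^10, C_3 ≅ Z^5.

∂_1: C_1 → C_0 sends each edge [p,q] (with p < q) to q − p. For instance
  ∂PQ = Q − P.
As a 5×10 matrix over Z this has rank 4, with invariant factors (1,1,1,1).

The boundary map ∂_2: C_2 → C_1 sends each 2-simplex [p,q,r] to [q,r] − [p,r] + [p,q]. For instance
  ∂PST = ST − PT + PS,
  ∂PQT = QT − PT + PQ.
This gives a 10×10 integer matrix of rank 6; reducing to Smith normal form yields diagonal entries (1,1,1,1,1,1).

Boundary ∂_3: C_3 → C_2 sends each 3-simplex σ to the alternating sum Σ_i (−1)^i (σ with its i-th vertex removed). For instance
  ∂QRST = RST − QST + QRT − QRS,
  ∂PQRT = QRT − PRT + PQT − PQR.
As a 10×5 matrix over Z this has rank 4, with invariant factors (1,1,1,1).

Now H_k = ker ∂_k / im ∂_{k+1}, so:

  H_0: rank C_0 − rank ∂_1 = 5 − 4 = 1, and the invariant factors of ∂_1 are all 1, so H_0 ≅ Z.
  H_1: rank ker ∂_1 − rank ∂_2 = (10 − 4) − 6 = 0, and the invariant factors of ∂_2 are all 1, so H_1 ≅ 0.
  H_2: rank ker ∂_2 − rank ∂_3 = (10 − 6) − 4 = 0, and the invariant factors of ∂_3 are all 1, so H_2 ≅ 0.
  H_3: rank ker ∂_3 − rank ∂_4 = (5 − 4) − 0 = 1, and there is no ∂_4, so H_3 ≅ Z.

(K is a triangulation of the 3-sphere S^3.)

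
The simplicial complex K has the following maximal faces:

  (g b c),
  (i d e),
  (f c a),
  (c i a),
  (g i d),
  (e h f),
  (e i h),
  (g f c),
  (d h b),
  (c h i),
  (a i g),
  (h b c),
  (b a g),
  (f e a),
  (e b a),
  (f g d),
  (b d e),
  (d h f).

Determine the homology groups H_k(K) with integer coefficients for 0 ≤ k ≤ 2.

H_0 = Z,  H_1 = Z × Z/2,  H_2 = 0.

Order the vertices as a < b < c < d < e < f < g < h < i. Listing each simplex with vertices in this order, K has dimension 2 with simplices:

  0-simplices (9): a, b, c, d, e, f, g, h, i
  1-simplices (27): ab, ac, ae, af, ag, ai, bc, bd, be, bg, bh, cf, cg, ch, ci, de, df, dg, dh, di, ef, eh, ei, fg, fh, gi, hi
  2-simplices (18): abe, abg, acf, aci, aef, agi, bcg, bch, bde, bdh, cfg, chi, dei, dfg, dfh, dgi, efh, ehi

so the chain groups are C_0 ≅ Z^9, C_1 ≅ Z^27, C_2 ≅ Z^18.

The boundary map ∂_1: C_1 → C_0 is given by ∂[p,q] = [q] − [p].
The 9×27 boundary matrix has rank 8 and Smith normal form diag(1,1,1,1,1,1,1,1).

∂_2: C_2 → C_1 sends each 2-simplex [p,q,r] to [q,r] − [p,r] + [p,q]. For instance
  ∂abe = be − ae + ab,
  ∂ehi = hi − ei + eh.
This gives a 27×18 integer matrix of rank 18; reducing to Smith normal form yields diagonal entries (1,1,1,1,1,1,1,1,1,1,1,1,1,1,1,1,1,2).

Computing H_k = (kernel of ∂_k) / (image of ∂_{k+1}):

  H_0: rank C_0 − rank ∂_1 = 9 − 8 = 1, and the invariant factors of ∂_1 are all 1, so H_0 = Z.
  H_1: rank ker ∂_1 − rank ∂_2 = (27 − 8) − 18 = 1, and ∂_2 has invariant factor 2 > 1, so H_1 = Z × Z/2.
  H_2: rank ker ∂_2 − rank ∂_3 = (18 − 18) − 0 = 0, and there is no ∂_3, so H_2 = 0.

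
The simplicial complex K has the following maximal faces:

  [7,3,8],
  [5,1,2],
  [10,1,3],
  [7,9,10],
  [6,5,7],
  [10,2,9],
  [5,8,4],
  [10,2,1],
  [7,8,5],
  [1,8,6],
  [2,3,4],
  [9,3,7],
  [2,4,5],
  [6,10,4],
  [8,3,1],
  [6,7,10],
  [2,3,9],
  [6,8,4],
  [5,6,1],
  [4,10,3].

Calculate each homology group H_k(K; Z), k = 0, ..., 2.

Order the vertices as 1 < 2 < 3 < 4 < 5 < 6 < 7 < 8 < 9 < 10. Listing each simplex with vertices in this order, K has dimension 2 with simplices:

  0-simplices (10): [1], [2], [3], [4], [5], [6], [7], [8], [9], [10]
  1-simplices (30): (30 of them)
  2-simplices (20): (20 of them)

giving chain groups C_0 ≅ Z^10, C_1 ≅ Z^30, C_2 ≅ Z^20.

The boundary map ∂_1: C_1 → C_0 maps an edge to its endpoints' difference, ∂[p,q] = q − p.
The resulting 10×30 matrix has rank 9, and its Smith normal form has invariant factors (1,1,1,1,1,1,1,1,1).

∂_2: C_2 → C_1 sends each 2-simplex [p,q,r] to [q,r] − [p,r] + [p,q]. For instance
  ∂[4,6,8] = [6,8] − [4,8] + [4,6],
  ∂[6,7,10] = [7,10] − [6,10] + [6,7].
As a 30×20 matrix over Z this has rank 20, with invariant factors (1,1,1,1,1,1,1,1,1,1,1,1,1,1,1,1,1,1,1,2).

Computing H_k = (kernel of ∂_k) / (image of ∂_{k+1}):

  H_0: rank C_0 − rank ∂_1 = 10 − 9 = 1, and the invariant factors of ∂_1 are all 1, so H_0 = Z.
  H_1: rank ker ∂_1 − rank ∂_2 = (30 − 9) − 20 = 1, and ∂_2 has invariant factor 2 > 1, so H_1 = Z × Z/2.
  H_2: rank ker ∂_2 − rank ∂_3 = (20 − 20) − 0 = 0, and there is no ∂_3, so H_2 = 0.

As a check, the Euler characteristic is 10 − 30 + 20 = 0, which agrees with 1 − 1 + 0 = 0.
(K is a triangulation of the Klein bottle.)

H_0 ≅ Z,  H_1 ≅ Z × Z/2,  H_2 = 0.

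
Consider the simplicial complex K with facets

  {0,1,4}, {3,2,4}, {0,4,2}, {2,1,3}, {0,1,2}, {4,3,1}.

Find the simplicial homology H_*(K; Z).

H_0 = Z,  H_1 = 0,  H_2 = Z.

We work with the vertex ordering 0 < 1 < 2 < 3 < 4. The simplices of K, each written with vertices in increasing order, are:

  0-simplices (5): [0], [1], [2], [3], [4]
  1-simplices (9): [0,1], [0,2], [0,4], [1,2], [1,3], [1,4], [2,3], [2,4], [3,4]
  2-simplices (6): [0,1,2], [0,1,4], [0,2,4], [1,2,3], [1,3,4], [2,3,4]

giving chain groups C_0 ≅ Z^5, C_1 ≅ Z^9, C_2 ≅ Z^6.

∂_1: C_1 → C_0 maps an edge to its endpoints' difference, ∂[p,q] = q − p.
The 5×9 boundary matrix has rank 4 and Smith normal form diag(1,1,1,1).

∂_2: C_2 → C_1 maps a triangle to the signed sum of its edges. For instance
  ∂[1,3,4] = [3,4] − [1,4] + [1,3],
  ∂[0,1,2] = [1,2] − [0,2] + [0,1].
This gives a 9×6 integer matrix of rank 5; reducing to Smith normal form yields diagonal entries (1,1,1,1,1).

Now H_k = ker ∂_k / im ∂_{k+1}, so:

  H_0: rank C_0 − rank ∂_1 = 5 − 4 = 1, and the invariant factors of ∂_1 are all 1, so H_0 ≅ Z.
  H_1: rank ker ∂_1 − rank ∂_2 = (9 − 4) − 5 = 0, and the invariant factors of ∂_2 are all 1, so H_1 ≅ 0.
  H_2: rank ker ∂_2 − rank ∂_3 = (6 − 5) − 0 = 1, and there is no ∂_3, so H_2 ≅ Z.

As a check, the Euler characteristic is 5 − 9 + 6 = 2, which agrees with 1 − 0 + 1 = 2.
(K is a triangulation of the 2-sphere S^2.)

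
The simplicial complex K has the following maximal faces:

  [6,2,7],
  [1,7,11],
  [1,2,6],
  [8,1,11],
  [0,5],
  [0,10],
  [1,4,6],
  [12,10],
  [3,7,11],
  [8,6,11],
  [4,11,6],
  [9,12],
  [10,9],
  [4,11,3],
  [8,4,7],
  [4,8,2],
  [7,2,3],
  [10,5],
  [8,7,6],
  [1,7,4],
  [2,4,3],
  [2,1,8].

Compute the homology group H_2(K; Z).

H_2 = Z.

K has 13 vertices, 30 edges, 16 triangles.
rank ∂_2 = 15, rank ∂_3 = 0 ⇒ b_2 = 16 − 15 − 0 = 1. So H_2 = Z.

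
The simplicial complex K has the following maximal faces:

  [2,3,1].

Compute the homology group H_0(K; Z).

Order the vertices as 1 < 2 < 3. Listing each simplex with vertices in this order, K has dimension 2 with simplices:

  0-simplices (3): [1], [2], [3]
  1-simplices (3): [1,2], [1,3], [2,3]
  2-simplices (1): [1,2,3]

giving chain groups C_0 ≅ Z^3, C_1 ≅ Z^3, C_2 ≅ Z^1.

Boundary ∂_1: C_1 → C_0 sends each edge [p,q] (with p < q) to q − p. For instance
  ∂[1,3] = [3] − [1].
The 3×3 boundary matrix has rank 2 and Smith normal form diag(1,1).

∂_2: C_2 → C_1 acts by ∂[p,q,r] = [q,r] − [p,r] + [p,q]. For instance
  ∂[1,2,3] = [2,3] − [1,3] + [1,2].
As a 3×1 matrix over Z this has rank 1, with invariant factors (1).

From H_k ≅ ker(∂_k) / im(∂_{k+1}) we obtain:

  H_0: rank C_0 − rank ∂_1 = 3 − 2 = 1, and the invariant factors of ∂_1 are all 1, so H_0 = Z.

(K is a triangulation of the 2-simplex.)

H_0 ≅ Z.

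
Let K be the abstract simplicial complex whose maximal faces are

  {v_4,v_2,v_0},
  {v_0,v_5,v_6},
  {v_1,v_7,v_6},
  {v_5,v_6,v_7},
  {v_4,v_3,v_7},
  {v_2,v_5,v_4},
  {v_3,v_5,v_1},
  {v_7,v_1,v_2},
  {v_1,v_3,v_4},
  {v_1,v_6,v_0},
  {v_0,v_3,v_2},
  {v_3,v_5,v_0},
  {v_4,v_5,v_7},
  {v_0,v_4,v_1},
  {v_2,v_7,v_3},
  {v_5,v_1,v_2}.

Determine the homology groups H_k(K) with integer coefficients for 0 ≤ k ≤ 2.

H_0 ≅ Z,  H_1 ≅ Z^2,  H_2 ≅ Z.

Fix the vertex order v_0 < v_1 < v_2 < v_3 < v_4 < v_5 < v_6 < v_7 and write every simplex with vertices in increasing order. Then dim K = 2 and the simplices of K are:

  0-simplices (8): [v_0], [v_1], [v_2], [v_3], [v_4], [v_5], [v_6], [v_7]
  1-simplices (24): (24 of them)
  2-simplices (16): (16 of them)

so the chain groups are C_0 ≅ Z^8, C_1 ≅ Z^24, C_2 ≅ Z^16.

The boundary map ∂_1: C_1 → C_0 sends each edge [p,q] (with p < q) to q − p. For instance
  ∂[v_2,v_4] = [v_4] − [v_2].
The 8×24 boundary matrix has rank 7 and Smith normal form diag(1,1,1,1,1,1,1).

∂_2: C_2 → C_1 acts by ∂[p,q,r] = [q,r] − [p,r] + [p,q]. For instance
  ∂[v_0,v_1,v_4] = [v_1,v_4] − [v_0,v_4] + [v_0,v_1],
  ∂[v_1,v_3,v_5] = [v_3,v_5] − [v_1,v_5] + [v_1,v_3].
As a 24×16 matrix over Z this has rank 15, with invariant factors (1,1,1,1,1,1,1,1,1,1,1,1,1,1,1).

Now H_k = ker ∂_k / im ∂_{k+1}, so:

  H_0: rank C_0 − rank ∂_1 = 8 − 7 = 1, and the invariant factors of ∂_1 are all 1, so H_0 = Z.
  H_1: rank ker ∂_1 − rank ∂_2 = (24 − 7) − 15 = 2, and the invariant factors of ∂_2 are all 1, so H_1 = Z^2.
  H_2: rank ker ∂_2 − rank ∂_3 = (16 − 15) − 0 = 1, and there is no ∂_3, so H_2 = Z.

As a check, the Euler characteristic is 8 − 24 + 16 = 0, which agrees with 1 − 2 + 1 = 0.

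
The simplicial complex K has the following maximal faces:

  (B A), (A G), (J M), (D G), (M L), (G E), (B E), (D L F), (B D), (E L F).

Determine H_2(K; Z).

We work with the vertex ordering A < B < D < E < F < G < J < L < M. The simplices of K, each written with vertices in increasing order, are:

  0-simplices (9): A, B, D, E, F, G, J, L, M
  1-simplices (13): AB, AG, BD, BE, DF, DG, DL, EF, EG, EL, FL, JM, LM
  2-simplices (2): DFL, EFL

so the chain groups are C_0 ≅ Z^9, C_1 ≅ Z^13, C_2 ≅ Z^2.

Boundary ∂_1: C_1 → C_0 maps an edge to its endpoints' difference, ∂[p,q] = q − p. For instance
  ∂AG = G − A.
As a 9×13 matrix over Z this has rank 8, with invariant factors (1,1,1,1,1,1,1,1).

∂_2: C_2 → C_1 sends each 2-simplex [p,q,r] to [q,r] − [p,r] + [p,q]. For instance
  ∂EFL = FL − EL + EF,
  ∂DFL = FL − DL + DF.
The resulting 13×2 matrix has rank 2, and its Smith normal form has invariant factors (1,1).

Computing H_k = (kernel of ∂_k) / (image of ∂_{k+1}):

  H_2: rank ker ∂_2 − rank ∂_3 = (2 − 2) − 0 = 0, and there is no ∂_3, so H_2 = 0.

H_2 = 0.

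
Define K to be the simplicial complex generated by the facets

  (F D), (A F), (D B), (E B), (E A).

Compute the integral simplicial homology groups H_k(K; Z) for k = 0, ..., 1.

H_0 ≅ Z,  H_1 ≅ Z.

Fix the vertex order A < B < D < E < F and write every simplex with vertices in increasing order. Then dim K = 1 and the simplices of K are:

  0-simplices (5): A, B, D, E, F
  1-simplices (5): AE, AF, BD, BE, DF

Hence C_0 ≅ Z^5, C_1 ≅ Z^5.

Boundary ∂_1: C_1 → C_0 maps an edge to its endpoints' difference, ∂[p,q] = q − p.
This gives a 5×5 integer matrix of rank 4; reducing to Smith normal form yields diagonal entries (1,1,1,1).

Reading off H_k = ker ∂_k / im ∂_{k+1}:

  H_0: rank C_0 − rank ∂_1 = 5 − 4 = 1, and the invariant factors of ∂_1 are all 1, so H_0 ≅ Z.
  H_1: rank ker ∂_1 − rank ∂_2 = (5 − 4) − 0 = 1, and there is no ∂_2, so H_1 ≅ Z.

As a check, the Euler characteristic is 5 − 5 = 0, which agrees with 1 − 1 = 0.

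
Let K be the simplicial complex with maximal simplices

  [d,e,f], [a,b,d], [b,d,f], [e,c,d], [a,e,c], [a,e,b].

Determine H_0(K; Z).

H_0 ≅ Z.

We work with the vertex ordering a < b < c < d < e < f. The simplices of K, each written with vertices in increasing order, are:

  0-simplices (6): a, b, c, d, e, f
  1-simplices (12): ab, ac, ad, ae, bd, be, bf, cd, ce, de, df, ef
  2-simplices (6): abd, abe, ace, bdf, cde, def

giving chain groups C_0 ≅ Z^6, C_1 ≅ Z^12, C_2 ≅ Z^6.

∂_1: C_1 → C_0 maps an edge to its endpoints' difference, ∂[p,q] = q − p.
The 6×12 boundary matrix has rank 5 and Smith normal form diag(1,1,1,1,1).

∂_2: C_2 → C_1 acts by ∂[p,q,r] = [q,r] − [p,r] + [p,q]. For instance
  ∂def = ef − df + de,
  ∂bdf = df − bf + bd.
This gives a 12×6 integer matrix of rank 6; reducing to Smith normal form yields diagonal entries (1,1,1,1,1,1).

Computing H_k = (kernel of ∂_k) / (image of ∂_{k+1}):

  H_0: rank C_0 − rank ∂_1 = 6 − 5 = 1, and the invariant factors of ∂_1 are all 1, so H_0 = Z.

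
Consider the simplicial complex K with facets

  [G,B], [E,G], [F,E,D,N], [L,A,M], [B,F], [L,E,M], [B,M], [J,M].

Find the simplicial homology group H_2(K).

H_2 ≅ 0.

Order the vertices as A < B < D < E < F < G < J < L < M < N. Listing each simplex with vertices in this order, K has dimension 3 with simplices:

  0-simplices (10): A, B, D, E, F, G, J, L, M, N
  1-simplices (16): AL, AM, BF, BG, BM, DE, DF, DN, EF, EG, EL, EM, EN, FN, JM, LM
  2-simplices (6): ALM, DEF, DEN, DFN, EFN, ELM
  3-simplices (1): DEFN

giving chain groups C_0 ≅ Z^10, C_1 ≅ Z^16, C_2 ≅ Z^6, C_3 ≅ Z^1.

Boundary ∂_1: C_1 → C_0 maps an edge to its endpoints' difference, ∂[p,q] = q − p. For instance
  ∂BF = F − B.
The resulting 10×16 matrix has rank 9, and its Smith normal form has invariant factors (1,1,1,1,1,1,1,1,1).

The boundary map ∂_2: C_2 → C_1 acts by ∂[p,q,r] = [q,r] − [p,r] + [p,q]. For instance
  ∂ELM = LM − EM + EL,
  ∂ALM = LM − AM + AL.
This gives a 16×6 integer matrix of rank 5; reducing to Smith normal form yields diagonal entries (1,1,1,1,1).

The boundary map ∂_3: C_3 → C_2 sends each 3-simplex σ to the alternating sum Σ_i (−1)^i (σ with its i-th vertex removed). For instance
  ∂DEFN = EFN − DFN + DEN − DEF.
The 6×1 boundary matrix has rank 1 and Smith normal form diag(1).

Now H_k = ker ∂_k / im ∂_{k+1}, so:

  H_2: rank ker ∂_2 − rank ∂_3 = (6 − 5) − 1 = 0, and the invariant factors of ∂_3 are all 1, so H_2 = 0.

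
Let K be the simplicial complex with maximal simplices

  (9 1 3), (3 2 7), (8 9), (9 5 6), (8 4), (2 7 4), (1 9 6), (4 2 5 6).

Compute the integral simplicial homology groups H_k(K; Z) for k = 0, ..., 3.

H_0 ≅ Z,  H_1 ≅ Z^2,  H_2 = 0,  H_3 = 0.

Take the total order 1 < 2 < 3 < 4 < 5 < 6 < 7 < 8 < 9 on the vertex set. Then K (dimension 3) consists of the simplices:

  0-simplices (9): [1], [2], [3], [4], [5], [6], [7], [8], [9]
  1-simplices (18): [1,3], [1,6], [1,9], [2,3], [2,4], [2,5], [2,6], [2,7], [3,7], [3,9], [4,5], [4,6], [4,7], [4,8], [5,6], [5,9], [6,9], [8,9]
  2-simplices (9): [1,3,9], [1,6,9], [2,3,7], [2,4,5], [2,4,6], [2,4,7], [2,5,6], [4,5,6], [5,6,9]
  3-simplices (1): [2,4,5,6]

giving chain groups C_0 ≅ Z^9, C_1 ≅ Z^18, C_2 ≅ Z^9, C_3 ≅ Z^1.

The boundary map ∂_1: C_1 → C_0 maps an edge to its endpoints' difference, ∂[p,q] = q − p. For instance
  ∂[1,3] = [3] − [1].
This gives a 9×18 integer matrix of rank 8; reducing to Smith normal form yields diagonal entries (1,1,1,1,1,1,1,1).

Boundary ∂_2: C_2 → C_1 sends each 2-simplex [p,q,r] to [q,r] − [p,r] + [p,q]. For instance
  ∂[1,3,9] = [3,9] − [1,9] + [1,3],
  ∂[2,4,5] = [4,5] − [2,5] + [2,4].
The resulting 18×9 matrix has rank 8, and its Smith normal form has invariant factors (1,1,1,1,1,1,1,1).

∂_3: C_3 → C_2 sends each 3-simplex σ to the alternating sum Σ_i (−1)^i (σ with its i-th vertex removed). For instance
  ∂[2,4,5,6] = [4,5,6] − [2,5,6] + [2,4,6] − [2,4,5].
The resulting 9×1 matrix has rank 1, and its Smith normal form has invariant factors (1).

Reading off H_k = ker ∂_k / im ∂_{k+1}:

  H_0: rank C_0 − rank ∂_1 = 9 − 8 = 1, and the invariant factors of ∂_1 are all 1, so H_0 ≅ Z.
  H_1: rank ker ∂_1 − rank ∂_2 = (18 − 8) − 8 = 2, and the invariant factors of ∂_2 are all 1, so H_1 ≅ Z^2.
  H_2: rank ker ∂_2 − rank ∂_3 = (9 − 8) − 1 = 0, and the invariant factors of ∂_3 are all 1, so H_2 ≅ 0.
  H_3: rank ker ∂_3 − rank ∂_4 = (1 − 1) − 0 = 0, and there is no ∂_4, so H_3 ≅ 0.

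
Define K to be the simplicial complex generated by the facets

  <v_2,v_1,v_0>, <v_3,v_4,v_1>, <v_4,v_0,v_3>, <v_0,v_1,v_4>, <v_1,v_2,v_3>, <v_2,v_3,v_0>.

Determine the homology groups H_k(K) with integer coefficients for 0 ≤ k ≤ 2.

H_0 ≅ Z,  H_1 = 0,  H_2 ≅ Z.

We work with the vertex ordering v_0 < v_1 < v_2 < v_3 < v_4. The simplices of K, each written with vertices in increasing order, are:

  0-simplices (5): [v_0], [v_1], [v_2], [v_3], [v_4]
  1-simplices (9): [v_0,v_1], [v_0,v_2], [v_0,v_3], [v_0,v_4], [v_1,v_2], [v_1,v_3], [v_1,v_4], [v_2,v_3], [v_3,v_4]
  2-simplices (6): [v_0,v_1,v_2], [v_0,v_1,v_4], [v_0,v_2,v_3], [v_0,v_3,v_4], [v_1,v_2,v_3], [v_1,v_3,v_4]

so the chain groups are C_0 ≅ Z^5, C_1 ≅ Z^9, C_2 ≅ Z^6.

∂_1: C_1 → C_0 sends each edge [p,q] (with p < q) to q − p. For instance
  ∂[v_0,v_3] = [v_3] − [v_0].
This gives a 5×9 integer matrix of rank 4; reducing to Smith normal form yields diagonal entries (1,1,1,1).

∂_2: C_2 → C_1 maps a triangle to the signed sum of its edges. For instance
  ∂[v_1,v_2,v_3] = [v_2,v_3] − [v_1,v_3] + [v_1,v_2],
  ∂[v_1,v_3,v_4] = [v_3,v_4] − [v_1,v_4] + [v_1,v_3].
As a 9×6 matrix over Z this has rank 5, with invariant factors (1,1,1,1,1).

Now H_k = ker ∂_k / im ∂_{k+1}, so:

  H_0: rank C_0 − rank ∂_1 = 5 − 4 = 1, and the invariant factors of ∂_1 are all 1, so H_0 ≅ Z.
  H_1: rank ker ∂_1 − rank ∂_2 = (9 − 4) − 5 = 0, and the invariant factors of ∂_2 are all 1, so H_1 ≅ 0.
  H_2: rank ker ∂_2 − rank ∂_3 = (6 − 5) − 0 = 1, and there is no ∂_3, so H_2 ≅ Z.

As a check, the Euler characteristic is 5 − 9 + 6 = 2, which agrees with 1 − 0 + 1 = 2.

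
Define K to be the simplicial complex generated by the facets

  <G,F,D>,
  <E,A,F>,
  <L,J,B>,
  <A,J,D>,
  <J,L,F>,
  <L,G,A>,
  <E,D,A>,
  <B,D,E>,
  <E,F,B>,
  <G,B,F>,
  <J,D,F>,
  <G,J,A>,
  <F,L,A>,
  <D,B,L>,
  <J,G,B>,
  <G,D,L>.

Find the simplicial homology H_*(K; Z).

Take the total order A < B < D < E < F < G < J < L on the vertex set. Then K (dimension 2) consists of the simplices:

  0-simplices (8): A, B, D, E, F, G, J, L
  1-simplices (24): AD, AE, AF, AG, AJ, AL, BD, BE, BF, BG, BJ, BL, DE, DF, DG, DJ, DL, EF, FG, FJ, FL, GJ, GL, JL
  2-simplices (16): ADE, ADJ, AEF, AFL, AGJ, AGL, BDE, BDL, BEF, BFG, BGJ, BJL, DFG, DFJ, DGL, FJL

so the chain groups are C_0 ≅ Z^8, C_1 ≅ Z^24, C_2 ≅ Z^16.

∂_1: C_1 → C_0 sends each edge [p,q] (with p < q) to q − p. For instance
  ∂DE = E − D.
The resulting 8×24 matrix has rank 7, and its Smith normal form has invariant factors (1,1,1,1,1,1,1).

The boundary map ∂_2: C_2 → C_1 acts by ∂[p,q,r] = [q,r] − [p,r] + [p,q]. For instance
  ∂BJL = JL − BL + BJ,
  ∂DFG = FG − DG + DF.
As a 24×16 matrix over Z this has rank 15, with invariant factors (1,1,1,1,1,1,1,1,1,1,1,1,1,1,1).

Computing H_k = (kernel of ∂_k) / (image of ∂_{k+1}):

  H_0: rank C_0 − rank ∂_1 = 8 − 7 = 1, and the invariant factors of ∂_1 are all 1, so H_0 ≅ Z.
  H_1: rank ker ∂_1 − rank ∂_2 = (24 − 7) − 15 = 2, and the invariant factors of ∂_2 are all 1, so H_1 ≅ Z^2.
  H_2: rank ker ∂_2 − rank ∂_3 = (16 − 15) − 0 = 1, and there is no ∂_3, so H_2 ≅ Z.

H_0 = Z,  H_1 = Z^2,  H_2 = Z.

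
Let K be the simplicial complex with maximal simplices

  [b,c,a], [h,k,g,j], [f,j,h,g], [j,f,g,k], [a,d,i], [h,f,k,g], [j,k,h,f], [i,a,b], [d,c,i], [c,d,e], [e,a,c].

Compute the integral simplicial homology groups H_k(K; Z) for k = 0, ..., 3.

Fix the vertex order a < b < c < d < e < f < g < h < i < j < k and write every simplex with vertices in increasing order. Then dim K = 3 and the simplices of K are:

  0-simplices (11): a, b, c, d, e, f, g, h, i, j, k
  1-simplices (22): ab, ac, ad, ae, ai, bc, bi, cd, ce, ci, de, di, fg, fh, fj, fk, gh, gj, gk, hj, hk, jk
  2-simplices (16): abc, abi, ace, adi, cde, cdi, fgh, fgj, fgk, fhj, fhk, fjk, ghj, ghk, gjk, hjk
  3-simplices (5): fghj, fghk, fgjk, fhjk, ghjk

giving chain groups C_0 ≅ Z^11, C_1 ≅ Z^22, C_2 ≅ Z^16, C_3 ≅ Z^5.

The boundary map ∂_1: C_1 → C_0 sends each edge [p,q] (with p < q) to q − p. For instance
  ∂gk = k − g.
The 11×22 boundary matrix has rank 9 and Smith normal form diag(1,1,1,1,1,1,1,1,1).

The boundary map ∂_2: C_2 → C_1 sends each 2-simplex [p,q,r] to [q,r] − [p,r] + [p,q]. For instance
  ∂ghj = hj − gj + gh,
  ∂hjk = jk − hk + hj.
As a 22×16 matrix over Z this has rank 12, with invariant factors (1,1,1,1,1,1,1,1,1,1,1,1).

The boundary map ∂_3: C_3 → C_2 sends each 3-simplex σ to the alternating sum Σ_i (−1)^i (σ with its i-th vertex removed). For instance
  ∂ghjk = hjk − gjk + ghk − ghj,
  ∂fhjk = hjk − fjk + fhk − fhj.
The resulting 16×5 matrix has rank 4, and its Smith normal form has invariant factors (1,1,1,1).

Now H_k = ker ∂_k / im ∂_{k+1}, so:

  H_0: rank C_0 − rank ∂_1 = 11 − 9 = 2, and the invariant factors of ∂_1 are all 1, so H_0 ≅ Z^2.
  H_1: rank ker ∂_1 − rank ∂_2 = (22 − 9) − 12 = 1, and the invariant factors of ∂_2 are all 1, so H_1 ≅ Z.
  H_2: rank ker ∂_2 − rank ∂_3 = (16 − 12) − 4 = 0, and the invariant factors of ∂_3 are all 1, so H_2 ≅ 0.
  H_3: rank ker ∂_3 − rank ∂_4 = (5 − 4) − 0 = 1, and there is no ∂_4, so H_3 ≅ Z.

H_0 ≅ Z^2,  H_1 ≅ Z,  H_2 = 0,  H_3 ≅ Z.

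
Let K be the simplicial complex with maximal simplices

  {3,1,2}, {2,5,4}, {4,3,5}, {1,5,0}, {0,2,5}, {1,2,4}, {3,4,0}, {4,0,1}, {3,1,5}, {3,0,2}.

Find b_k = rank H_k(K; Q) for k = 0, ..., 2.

Take the total order 0 < 1 < 2 < 3 < 4 < 5 on the vertex set. Then K (dimension 2) consists of the simplices:

  0-simplices (6): [0], [1], [2], [3], [4], [5]
  1-simplices (15): [0,1], [0,2], [0,3], [0,4], [0,5], [1,2], [1,3], [1,4], [1,5], [2,3], [2,4], [2,5], [3,4], [3,5], [4,5]
  2-simplices (10): [0,1,4], [0,1,5], [0,2,3], [0,2,5], [0,3,4], [1,2,3], [1,2,4], [1,3,5], [2,4,5], [3,4,5]

so the chain groups are C_0 ≅ Z^6, C_1 ≅ Z^15, C_2 ≅ Z^10.

The boundary map ∂_1: C_1 → C_0 sends each edge [p,q] (with p < q) to q − p. For instance
  ∂[4,5] = [5] − [4].
The 6×15 boundary matrix has rank 5 and Smith normal form diag(1,1,1,1,1).

The boundary map ∂_2: C_2 → C_1 sends each 2-simplex [p,q,r] to [q,r] − [p,r] + [p,q]. For instance
  ∂[1,2,4] = [2,4] − [1,4] + [1,2],
  ∂[0,3,4] = [3,4] − [0,4] + [0,3].
This gives a 15×10 integer matrix of rank 10; reducing to Smith normal form yields diagonal entries (1,1,1,1,1,1,1,1,1,2).

Computing H_k = (kernel of ∂_k) / (image of ∂_{k+1}):

  H_0: rank C_0 − rank ∂_1 = 6 − 5 = 1, and the invariant factors of ∂_1 are all 1, so H_0 ≅ Z.
  H_1: rank ker ∂_1 − rank ∂_2 = (15 − 5) − 10 = 0, and ∂_2 has invariant factor 2 > 1, so H_1 ≅ Z/2.
  H_2: rank ker ∂_2 − rank ∂_3 = (10 − 10) − 0 = 0, and there is no ∂_3, so H_2 ≅ 0.

(K is a triangulation of the real projective plane RP^2.)

Hence the Betti numbers are b_0 = 1, b_1 = 0, b_2 = 0.

b_0 = 1, b_1 = 0, b_2 = 0.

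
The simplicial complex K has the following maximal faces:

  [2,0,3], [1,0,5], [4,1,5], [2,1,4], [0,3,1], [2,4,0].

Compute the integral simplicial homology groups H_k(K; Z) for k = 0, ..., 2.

K has 6 vertices, 12 edges, 6 triangles.
rank ∂_0 = 0, rank ∂_1 = 5 ⇒ b_0 = 6 − 0 − 5 = 1; all invariant factors of ∂_1 are 1 so no torsion. So H_0 ≅ Z.
rank ∂_1 = 5, rank ∂_2 = 6 ⇒ b_1 = 12 − 5 − 6 = 1; all invariant factors of ∂_2 are 1 so no torsion. So H_1 ≅ Z.
rank ∂_2 = 6, rank ∂_3 = 0 ⇒ b_2 = 6 − 6 − 0 = 0. So H_2 ≅ 0.

H_0 = Z,  H_1 = Z,  H_2 = 0.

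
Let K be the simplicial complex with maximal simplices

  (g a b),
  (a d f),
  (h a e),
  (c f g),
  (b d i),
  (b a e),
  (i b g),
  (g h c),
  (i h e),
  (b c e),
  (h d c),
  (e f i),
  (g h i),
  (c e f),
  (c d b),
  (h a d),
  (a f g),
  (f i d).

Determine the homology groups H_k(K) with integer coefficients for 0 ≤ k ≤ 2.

H_0 = Z,  H_1 = Z^2,  H_2 = Z.

K has 9 vertices, 27 edges, 18 triangles.
rank ∂_0 = 0, rank ∂_1 = 8 ⇒ b_0 = 9 − 0 − 8 = 1; all invariant factors of ∂_1 are 1 so no torsion. So H_0 ≅ Z.
rank ∂_1 = 8, rank ∂_2 = 17 ⇒ b_1 = 27 − 8 − 17 = 2; all invariant factors of ∂_2 are 1 so no torsion. So H_1 ≅ Z^2.
rank ∂_2 = 17, rank ∂_3 = 0 ⇒ b_2 = 18 − 17 − 0 = 1. So H_2 ≅ Z.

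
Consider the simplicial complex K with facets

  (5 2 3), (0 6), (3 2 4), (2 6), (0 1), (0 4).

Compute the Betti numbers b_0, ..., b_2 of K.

b_0 = 1, b_1 = 1, b_2 = 0.

We work with the vertex ordering 0 < 1 < 2 < 3 < 4 < 5 < 6. The simplices of K, each written with vertices in increasing order, are:

  0-simplices (7): [0], [1], [2], [3], [4], [5], [6]
  1-simplices (9): [0,1], [0,4], [0,6], [2,3], [2,4], [2,5], [2,6], [3,4], [3,5]
  2-simplices (2): [2,3,4], [2,3,5]

so the chain groups are C_0 ≅ Z^7, C_1 ≅ Z^9, C_2 ≅ Z^2.

∂_1: C_1 → C_0 is given by ∂[p,q] = [q] − [p]. For instance
  ∂[2,3] = [3] − [2].
As a 7×9 matrix over Z this has rank 6, with invariant factors (1,1,1,1,1,1).

The boundary map ∂_2: C_2 → C_1 sends each 2-simplex [p,q,r] to [q,r] − [p,r] + [p,q]. For instance
  ∂[2,3,4] = [3,4] − [2,4] + [2,3],
  ∂[2,3,5] = [3,5] − [2,5] + [2,3].
As a 9×2 matrix over Z this has rank 2, with invariant factors (1,1).

Computing H_k = (kernel of ∂_k) / (image of ∂_{k+1}):

  H_0: rank C_0 − rank ∂_1 = 7 − 6 = 1, and the invariant factors of ∂_1 are all 1, so H_0 = Z.
  H_1: rank ker ∂_1 − rank ∂_2 = (9 − 6) − 2 = 1, and the invariant factors of ∂_2 are all 1, so H_1 = Z.
  H_2: rank ker ∂_2 − rank ∂_3 = (2 − 2) − 0 = 0, and there is no ∂_3, so H_2 = 0.

Hence the Betti numbers are b_0 = 1, b_1 = 1, b_2 = 0.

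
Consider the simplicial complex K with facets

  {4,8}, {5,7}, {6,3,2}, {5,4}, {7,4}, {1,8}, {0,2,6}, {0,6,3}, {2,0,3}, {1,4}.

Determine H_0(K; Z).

We work with the vertex ordering 0 < 1 < 2 < 3 < 4 < 5 < 6 < 7 < 8. The simplices of K, each written with vertices in increasing order, are:

  0-simplices (9): [0], [1], [2], [3], [4], [5], [6], [7], [8]
  1-simplices (12): [0,2], [0,3], [0,6], [1,4], [1,8], [2,3], [2,6], [3,6], [4,5], [4,7], [4,8], [5,7]
  2-simplices (4): [0,2,3], [0,2,6], [0,3,6], [2,3,6]

so the chain groups are C_0 ≅ Z^9, C_1 ≅ Z^12, C_2 ≅ Z^4.

∂_1: C_1 → C_0 is given by ∂[p,q] = [q] − [p]. For instance
  ∂[4,5] = [5] − [4].
The 9×12 boundary matrix has rank 7 and Smith normal form diag(1,1,1,1,1,1,1).

The boundary map ∂_2: C_2 → C_1 maps a triangle to the signed sum of its edges. For instance
  ∂[2,3,6] = [3,6] − [2,6] + [2,3],
  ∂[0,3,6] = [3,6] − [0,6] + [0,3].
As a 12×4 matrix over Z this has rank 3, with invariant factors (1,1,1).

Reading off H_k = ker ∂_k / im ∂_{k+1}:

  H_0: rank C_0 − rank ∂_1 = 9 − 7 = 2, and the invariant factors of ∂_1 are all 1, so H_0 = Z^2.

H_0 ≅ Z^2.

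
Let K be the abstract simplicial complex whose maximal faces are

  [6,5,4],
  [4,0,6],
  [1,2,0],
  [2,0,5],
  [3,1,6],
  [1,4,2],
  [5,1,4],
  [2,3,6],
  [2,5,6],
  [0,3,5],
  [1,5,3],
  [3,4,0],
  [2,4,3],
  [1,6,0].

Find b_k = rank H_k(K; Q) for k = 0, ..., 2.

Take the total order 0 < 1 < 2 < 3 < 4 < 5 < 6 on the vertex set. Then K (dimension 2) consists of the simplices:

  0-simplices (7): [0], [1], [2], [3], [4], [5], [6]
  1-simplices (21): [0,1], [0,2], [0,3], [0,4], [0,5], [0,6], [1,2], [1,3], [1,4], [1,5], [1,6], [2,3], [2,4], [2,5], [2,6], [3,4], [3,5], [3,6], [4,5], [4,6], [5,6]
  2-simplices (14): [0,1,2], [0,1,6], [0,2,5], [0,3,4], [0,3,5], [0,4,6], [1,2,4], [1,3,5], [1,3,6], [1,4,5], [2,3,4], [2,3,6], [2,5,6], [4,5,6]

giving chain groups C_0 ≅ Z^7, C_1 ≅ Z^21, C_2 ≅ Z^14.

∂_1: C_1 → C_0 maps an edge to its endpoints' difference, ∂[p,q] = q − p. For instance
  ∂[3,6] = [6] − [3].
As a 7×21 matrix over Z this has rank 6, with invariant factors (1,1,1,1,1,1).

The boundary map ∂_2: C_2 → C_1 sends each 2-simplex [p,q,r] to [q,r] − [p,r] + [p,q]. For instance
  ∂[0,3,5] = [3,5] − [0,5] + [0,3],
  ∂[1,3,6] = [3,6] − [1,6] + [1,3].
The 21×14 boundary matrix has rank 13 and Smith normal form diag(1,1,1,1,1,1,1,1,1,1,1,1,1).

Reading off H_k = ker ∂_k / im ∂_{k+1}:

  H_0: rank C_0 − rank ∂_1 = 7 − 6 = 1, and the invariant factors of ∂_1 are all 1, so H_0 ≅ Z.
  H_1: rank ker ∂_1 − rank ∂_2 = (21 − 6) − 13 = 2, and the invariant factors of ∂_2 are all 1, so H_1 ≅ Z^2.
  H_2: rank ker ∂_2 − rank ∂_3 = (14 − 13) − 0 = 1, and there is no ∂_3, so H_2 ≅ Z.

Hence the Betti numbers are b_0 = 1, b_1 = 2, b_2 = 1.

b_0 = 1, b_1 = 2, b_2 = 1.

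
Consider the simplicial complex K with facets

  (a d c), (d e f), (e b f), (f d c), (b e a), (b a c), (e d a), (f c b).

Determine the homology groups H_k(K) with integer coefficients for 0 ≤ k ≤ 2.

K has 6 vertices, 12 edges, 8 triangles.
rank ∂_0 = 0, rank ∂_1 = 5 ⇒ b_0 = 6 − 0 − 5 = 1; all invariant factors of ∂_1 are 1 so no torsion. So H_0 ≅ Z.
rank ∂_1 = 5, rank ∂_2 = 7 ⇒ b_1 = 12 − 5 − 7 = 0; all invariant factors of ∂_2 are 1 so no torsion. So H_1 ≅ 0.
rank ∂_2 = 7, rank ∂_3 = 0 ⇒ b_2 = 8 − 7 − 0 = 1. So H_2 ≅ Z.

H_0 = Z,  H_1 = 0,  H_2 = Z.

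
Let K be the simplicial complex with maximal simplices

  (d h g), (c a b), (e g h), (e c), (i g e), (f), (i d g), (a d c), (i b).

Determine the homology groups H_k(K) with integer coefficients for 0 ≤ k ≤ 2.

H_0 ≅ Z^2,  H_1 ≅ Z^2,  H_2 = 0.

Order the vertices as a < b < c < d < e < f < g < h < i. Listing each simplex with vertices in this order, K has dimension 2 with simplices:

  0-simplices (9): a, b, c, d, e, f, g, h, i
  1-simplices (15): ab, ac, ad, bc, bi, cd, ce, dg, dh, di, eg, eh, ei, gh, gi
  2-simplices (6): abc, acd, dgh, dgi, egh, egi

so the chain groups are C_0 ≅ Z^9, C_1 ≅ Z^15, C_2 ≅ Z^6.

Boundary ∂_1: C_1 → C_0 is given by ∂[p,q] = [q] − [p]. For instance
  ∂eh = h − e.
This gives a 9×15 integer matrix of rank 7; reducing to Smith normal form yields diagonal entries (1,1,1,1,1,1,1).

Boundary ∂_2: C_2 → C_1 acts by ∂[p,q,r] = [q,r] − [p,r] + [p,q]. For instance
  ∂acd = cd − ad + ac,
  ∂abc = bc − ac + ab.
The 15×6 boundary matrix has rank 6 and Smith normal form diag(1,1,1,1,1,1).

From H_k ≅ ker(∂_k) / im(∂_{k+1}) we obtain:

  H_0: rank C_0 − rank ∂_1 = 9 − 7 = 2, and the invariant factors of ∂_1 are all 1, so H_0 = Z^2.
  H_1: rank ker ∂_1 − rank ∂_2 = (15 − 7) − 6 = 2, and the invariant factors of ∂_2 are all 1, so H_1 = Z^2.
  H_2: rank ker ∂_2 − rank ∂_3 = (6 − 6) − 0 = 0, and there is no ∂_3, so H_2 = 0.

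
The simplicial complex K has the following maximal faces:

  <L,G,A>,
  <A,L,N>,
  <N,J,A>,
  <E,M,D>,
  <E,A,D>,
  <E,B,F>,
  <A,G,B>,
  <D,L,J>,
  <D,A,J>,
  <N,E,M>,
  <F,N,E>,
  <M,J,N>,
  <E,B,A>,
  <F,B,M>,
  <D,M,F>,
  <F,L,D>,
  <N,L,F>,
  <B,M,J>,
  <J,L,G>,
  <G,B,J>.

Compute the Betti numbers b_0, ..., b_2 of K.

b_0 = 1, b_1 = 1, b_2 = 0.

We work with the vertex ordering A < B < D < E < F < G < J < L < M < N. The simplices of K, each written with vertices in increasing order, are:

  0-simplices (10): A, B, D, E, F, G, J, L, M, N
  1-simplices (30): AB, AD, AE, AG, AJ, AL, AN, BE, BF, BG, BJ, BM, DE, DF, DJ, DL, DM, EF, EM, EN, FL, FM, FN, GJ, GL, JL, JM, JN, LN, MN
  2-simplices (20): ABE, ABG, ADE, ADJ, AGL, AJN, ALN, BEF, BFM, BGJ, BJM, DEM, DFL, DFM, DJL, EFN, EMN, FLN, GJL, JMN

so the chain groups are C_0 ≅ Z^10, C_1 ≅ Z^30, C_2 ≅ Z^20.

The boundary map ∂_1: C_1 → C_0 sends each edge [p,q] (with p < q) to q − p. For instance
  ∂DL = L − D.
This gives a 10×30 integer matrix of rank 9; reducing to Smith normal form yields diagonal entries (1,1,1,1,1,1,1,1,1).

The boundary map ∂_2: C_2 → C_1 sends each 2-simplex [p,q,r] to [q,r] − [p,r] + [p,q]. For instance
  ∂ADJ = DJ − AJ + AD,
  ∂BJM = JM − BM + BJ.
The resulting 30×20 matrix has rank 20, and its Smith normal form has invariant factors (1,1,1,1,1,1,1,1,1,1,1,1,1,1,1,1,1,1,1,2).

Reading off H_k = ker ∂_k / im ∂_{k+1}:

  H_0: rank C_0 − rank ∂_1 = 10 − 9 = 1, and the invariant factors of ∂_1 are all 1, so H_0 = Z.
  H_1: rank ker ∂_1 − rank ∂_2 = (30 − 9) − 20 = 1, and ∂_2 has invariant factor 2 > 1, so H_1 = Z ⊕ Z_2.
  H_2: rank ker ∂_2 − rank ∂_3 = (20 − 20) − 0 = 0, and there is no ∂_3, so H_2 = 0.

Hence the Betti numbers are b_0 = 1, b_1 = 1, b_2 = 0.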